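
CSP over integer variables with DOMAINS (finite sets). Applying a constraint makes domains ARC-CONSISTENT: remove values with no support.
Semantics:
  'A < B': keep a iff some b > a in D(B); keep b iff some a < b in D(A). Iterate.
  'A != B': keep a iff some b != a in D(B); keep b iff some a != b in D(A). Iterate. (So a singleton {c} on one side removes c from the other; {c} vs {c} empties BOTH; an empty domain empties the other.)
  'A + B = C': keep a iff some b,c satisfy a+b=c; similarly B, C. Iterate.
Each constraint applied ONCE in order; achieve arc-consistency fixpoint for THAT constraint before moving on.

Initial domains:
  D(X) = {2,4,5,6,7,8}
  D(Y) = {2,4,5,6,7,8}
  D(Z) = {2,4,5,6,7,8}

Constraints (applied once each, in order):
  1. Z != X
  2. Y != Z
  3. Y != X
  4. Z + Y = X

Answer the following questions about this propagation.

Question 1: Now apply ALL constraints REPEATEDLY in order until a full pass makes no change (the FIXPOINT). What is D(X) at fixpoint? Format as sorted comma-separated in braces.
Answer: {4,6,7,8}

Derivation:
pass 0 (initial): D(X)={2,4,5,6,7,8}
pass 1: X {2,4,5,6,7,8}->{4,6,7,8}; Y {2,4,5,6,7,8}->{2,4,5,6}; Z {2,4,5,6,7,8}->{2,4,5,6}
pass 2: no change
Fixpoint after 2 passes: D(X) = {4,6,7,8}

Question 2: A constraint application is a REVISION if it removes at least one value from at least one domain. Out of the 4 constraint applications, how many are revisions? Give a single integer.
Answer: 1

Derivation:
Constraint 1 (Z != X) on D(Z)={2,4,5,6,7,8} D(X)={2,4,5,6,7,8}: no change => not a revision
Constraint 2 (Y != Z) on D(Y)={2,4,5,6,7,8} D(Z)={2,4,5,6,7,8}: no change => not a revision
Constraint 3 (Y != X) on D(Y)={2,4,5,6,7,8} D(X)={2,4,5,6,7,8}: no change => not a revision
Constraint 4 (Z + Y = X) on D(Z)={2,4,5,6,7,8} D(Y)={2,4,5,6,7,8} D(X)={2,4,5,6,7,8}: Z {2,4,5,6,7,8}->{2,4,5,6}; Y {2,4,5,6,7,8}->{2,4,5,6}; X {2,4,5,6,7,8}->{4,6,7,8} => REVISION
Total revisions = 1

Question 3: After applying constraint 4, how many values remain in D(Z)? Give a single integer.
Answer: 4

Derivation:
Constraint 1 (Z != X) on D(Z)={2,4,5,6,7,8} D(X)={2,4,5,6,7,8}: no change
Constraint 2 (Y != Z) on D(Y)={2,4,5,6,7,8} D(Z)={2,4,5,6,7,8}: no change
Constraint 3 (Y != X) on D(Y)={2,4,5,6,7,8} D(X)={2,4,5,6,7,8}: no change
Constraint 4 (Z + Y = X) on D(Z)={2,4,5,6,7,8} D(Y)={2,4,5,6,7,8} D(X)={2,4,5,6,7,8}: Z {2,4,5,6,7,8}->{2,4,5,6}; Y {2,4,5,6,7,8}->{2,4,5,6}; X {2,4,5,6,7,8}->{4,6,7,8}
So after constraint 4: D(Z)={2,4,5,6}, size = 4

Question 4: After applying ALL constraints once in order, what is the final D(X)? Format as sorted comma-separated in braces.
Answer: {4,6,7,8}

Derivation:
Constraint 1 (Z != X) on D(Z)={2,4,5,6,7,8} D(X)={2,4,5,6,7,8}: no change
Constraint 2 (Y != Z) on D(Y)={2,4,5,6,7,8} D(Z)={2,4,5,6,7,8}: no change
Constraint 3 (Y != X) on D(Y)={2,4,5,6,7,8} D(X)={2,4,5,6,7,8}: no change
Constraint 4 (Z + Y = X) on D(Z)={2,4,5,6,7,8} D(Y)={2,4,5,6,7,8} D(X)={2,4,5,6,7,8}: Z {2,4,5,6,7,8}->{2,4,5,6}; Y {2,4,5,6,7,8}->{2,4,5,6}; X {2,4,5,6,7,8}->{4,6,7,8}
So after all 4 constraints: D(X) = {4,6,7,8}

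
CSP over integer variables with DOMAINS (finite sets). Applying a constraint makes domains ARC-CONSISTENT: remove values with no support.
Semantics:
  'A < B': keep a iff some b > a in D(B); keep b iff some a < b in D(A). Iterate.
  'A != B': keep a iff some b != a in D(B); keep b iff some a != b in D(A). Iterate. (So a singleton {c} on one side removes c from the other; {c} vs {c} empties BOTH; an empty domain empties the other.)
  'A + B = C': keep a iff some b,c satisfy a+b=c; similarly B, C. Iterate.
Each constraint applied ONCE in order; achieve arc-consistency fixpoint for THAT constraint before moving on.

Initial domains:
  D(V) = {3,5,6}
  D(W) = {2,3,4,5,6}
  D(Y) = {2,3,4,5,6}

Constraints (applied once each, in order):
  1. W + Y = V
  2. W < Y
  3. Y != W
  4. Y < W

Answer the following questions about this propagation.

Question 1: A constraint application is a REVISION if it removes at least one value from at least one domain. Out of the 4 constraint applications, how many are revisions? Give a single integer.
Answer: 3

Derivation:
Constraint 1 (W + Y = V) on D(W)={2,3,4,5,6} D(Y)={2,3,4,5,6} D(V)={3,5,6}: W {2,3,4,5,6}->{2,3,4}; Y {2,3,4,5,6}->{2,3,4}; V {3,5,6}->{5,6} => REVISION
Constraint 2 (W < Y) on D(W)={2,3,4} D(Y)={2,3,4}: W {2,3,4}->{2,3}; Y {2,3,4}->{3,4} => REVISION
Constraint 3 (Y != W) on D(Y)={3,4} D(W)={2,3}: no change => not a revision
Constraint 4 (Y < W) on D(Y)={3,4} D(W)={2,3}: Y {3,4}->{}; W {2,3}->{} => REVISION
Total revisions = 3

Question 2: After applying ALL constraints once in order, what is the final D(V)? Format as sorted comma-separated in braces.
Constraint 1 (W + Y = V) on D(W)={2,3,4,5,6} D(Y)={2,3,4,5,6} D(V)={3,5,6}: W {2,3,4,5,6}->{2,3,4}; Y {2,3,4,5,6}->{2,3,4}; V {3,5,6}->{5,6}
Constraint 2 (W < Y) on D(W)={2,3,4} D(Y)={2,3,4}: W {2,3,4}->{2,3}; Y {2,3,4}->{3,4}
Constraint 3 (Y != W) on D(Y)={3,4} D(W)={2,3}: no change
Constraint 4 (Y < W) on D(Y)={3,4} D(W)={2,3}: Y {3,4}->{}; W {2,3}->{}
So after all 4 constraints: D(V) = {5,6}

Answer: {5,6}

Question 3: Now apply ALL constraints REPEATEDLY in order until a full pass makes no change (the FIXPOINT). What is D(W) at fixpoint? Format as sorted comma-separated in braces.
pass 0 (initial): D(W)={2,3,4,5,6}
pass 1: V {3,5,6}->{5,6}; W {2,3,4,5,6}->{}; Y {2,3,4,5,6}->{}
pass 2: V {5,6}->{}
pass 3: no change
Fixpoint after 3 passes: D(W) = {}

Answer: {}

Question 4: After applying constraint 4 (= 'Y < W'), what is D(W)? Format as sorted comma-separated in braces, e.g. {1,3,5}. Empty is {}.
Constraint 1 (W + Y = V) on D(W)={2,3,4,5,6} D(Y)={2,3,4,5,6} D(V)={3,5,6}: W {2,3,4,5,6}->{2,3,4}; Y {2,3,4,5,6}->{2,3,4}; V {3,5,6}->{5,6}
Constraint 2 (W < Y) on D(W)={2,3,4} D(Y)={2,3,4}: W {2,3,4}->{2,3}; Y {2,3,4}->{3,4}
Constraint 3 (Y != W) on D(Y)={3,4} D(W)={2,3}: no change
Constraint 4 (Y < W) on D(Y)={3,4} D(W)={2,3}: Y {3,4}->{}; W {2,3}->{}
So after constraint 4: D(W) = {}

Answer: {}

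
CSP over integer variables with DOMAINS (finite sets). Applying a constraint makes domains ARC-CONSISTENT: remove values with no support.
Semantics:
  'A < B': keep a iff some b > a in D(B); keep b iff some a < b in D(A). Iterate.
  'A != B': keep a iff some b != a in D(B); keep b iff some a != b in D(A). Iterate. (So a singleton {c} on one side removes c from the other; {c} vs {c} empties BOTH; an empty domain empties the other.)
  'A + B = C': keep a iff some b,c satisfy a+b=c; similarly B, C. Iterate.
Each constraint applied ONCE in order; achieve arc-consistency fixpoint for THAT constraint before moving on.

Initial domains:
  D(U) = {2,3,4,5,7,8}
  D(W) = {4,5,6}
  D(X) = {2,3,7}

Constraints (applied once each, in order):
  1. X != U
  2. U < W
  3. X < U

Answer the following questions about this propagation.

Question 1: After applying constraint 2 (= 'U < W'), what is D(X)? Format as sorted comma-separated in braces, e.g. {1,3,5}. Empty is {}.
Answer: {2,3,7}

Derivation:
Constraint 1 (X != U) on D(X)={2,3,7} D(U)={2,3,4,5,7,8}: no change
Constraint 2 (U < W) on D(U)={2,3,4,5,7,8} D(W)={4,5,6}: U {2,3,4,5,7,8}->{2,3,4,5}
So after constraint 2: D(X) = {2,3,7}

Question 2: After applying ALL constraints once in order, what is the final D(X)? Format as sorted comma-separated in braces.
Answer: {2,3}

Derivation:
Constraint 1 (X != U) on D(X)={2,3,7} D(U)={2,3,4,5,7,8}: no change
Constraint 2 (U < W) on D(U)={2,3,4,5,7,8} D(W)={4,5,6}: U {2,3,4,5,7,8}->{2,3,4,5}
Constraint 3 (X < U) on D(X)={2,3,7} D(U)={2,3,4,5}: X {2,3,7}->{2,3}; U {2,3,4,5}->{3,4,5}
So after all 3 constraints: D(X) = {2,3}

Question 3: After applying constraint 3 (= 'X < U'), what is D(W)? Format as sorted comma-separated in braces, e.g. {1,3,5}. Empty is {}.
Answer: {4,5,6}

Derivation:
Constraint 1 (X != U) on D(X)={2,3,7} D(U)={2,3,4,5,7,8}: no change
Constraint 2 (U < W) on D(U)={2,3,4,5,7,8} D(W)={4,5,6}: U {2,3,4,5,7,8}->{2,3,4,5}
Constraint 3 (X < U) on D(X)={2,3,7} D(U)={2,3,4,5}: X {2,3,7}->{2,3}; U {2,3,4,5}->{3,4,5}
So after constraint 3: D(W) = {4,5,6}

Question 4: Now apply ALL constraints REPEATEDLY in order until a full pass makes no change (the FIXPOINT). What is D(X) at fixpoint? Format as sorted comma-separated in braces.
Answer: {2,3}

Derivation:
pass 0 (initial): D(X)={2,3,7}
pass 1: U {2,3,4,5,7,8}->{3,4,5}; X {2,3,7}->{2,3}
pass 2: no change
Fixpoint after 2 passes: D(X) = {2,3}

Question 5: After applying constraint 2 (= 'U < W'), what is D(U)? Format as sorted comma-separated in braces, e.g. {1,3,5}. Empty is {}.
Constraint 1 (X != U) on D(X)={2,3,7} D(U)={2,3,4,5,7,8}: no change
Constraint 2 (U < W) on D(U)={2,3,4,5,7,8} D(W)={4,5,6}: U {2,3,4,5,7,8}->{2,3,4,5}
So after constraint 2: D(U) = {2,3,4,5}

Answer: {2,3,4,5}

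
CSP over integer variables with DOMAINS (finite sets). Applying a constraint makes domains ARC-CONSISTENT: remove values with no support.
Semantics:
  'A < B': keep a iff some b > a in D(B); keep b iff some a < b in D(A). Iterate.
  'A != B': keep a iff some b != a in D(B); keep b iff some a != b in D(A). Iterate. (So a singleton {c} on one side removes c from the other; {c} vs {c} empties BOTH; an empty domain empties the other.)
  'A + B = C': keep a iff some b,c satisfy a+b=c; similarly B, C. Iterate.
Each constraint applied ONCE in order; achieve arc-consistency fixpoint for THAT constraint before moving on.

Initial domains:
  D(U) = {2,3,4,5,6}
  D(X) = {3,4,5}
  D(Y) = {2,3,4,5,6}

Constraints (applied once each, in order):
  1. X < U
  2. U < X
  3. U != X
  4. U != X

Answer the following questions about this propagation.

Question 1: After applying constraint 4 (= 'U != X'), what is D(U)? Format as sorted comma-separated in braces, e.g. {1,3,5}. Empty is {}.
Answer: {4}

Derivation:
Constraint 1 (X < U) on D(X)={3,4,5} D(U)={2,3,4,5,6}: U {2,3,4,5,6}->{4,5,6}
Constraint 2 (U < X) on D(U)={4,5,6} D(X)={3,4,5}: U {4,5,6}->{4}; X {3,4,5}->{5}
Constraint 3 (U != X) on D(U)={4} D(X)={5}: no change
Constraint 4 (U != X) on D(U)={4} D(X)={5}: no change
So after constraint 4: D(U) = {4}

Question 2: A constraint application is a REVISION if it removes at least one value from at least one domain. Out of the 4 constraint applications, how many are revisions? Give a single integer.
Answer: 2

Derivation:
Constraint 1 (X < U) on D(X)={3,4,5} D(U)={2,3,4,5,6}: U {2,3,4,5,6}->{4,5,6} => REVISION
Constraint 2 (U < X) on D(U)={4,5,6} D(X)={3,4,5}: U {4,5,6}->{4}; X {3,4,5}->{5} => REVISION
Constraint 3 (U != X) on D(U)={4} D(X)={5}: no change => not a revision
Constraint 4 (U != X) on D(U)={4} D(X)={5}: no change => not a revision
Total revisions = 2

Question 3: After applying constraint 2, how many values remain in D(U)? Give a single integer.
Constraint 1 (X < U) on D(X)={3,4,5} D(U)={2,3,4,5,6}: U {2,3,4,5,6}->{4,5,6}
Constraint 2 (U < X) on D(U)={4,5,6} D(X)={3,4,5}: U {4,5,6}->{4}; X {3,4,5}->{5}
So after constraint 2: D(U)={4}, size = 1

Answer: 1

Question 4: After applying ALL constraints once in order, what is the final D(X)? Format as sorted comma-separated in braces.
Constraint 1 (X < U) on D(X)={3,4,5} D(U)={2,3,4,5,6}: U {2,3,4,5,6}->{4,5,6}
Constraint 2 (U < X) on D(U)={4,5,6} D(X)={3,4,5}: U {4,5,6}->{4}; X {3,4,5}->{5}
Constraint 3 (U != X) on D(U)={4} D(X)={5}: no change
Constraint 4 (U != X) on D(U)={4} D(X)={5}: no change
So after all 4 constraints: D(X) = {5}

Answer: {5}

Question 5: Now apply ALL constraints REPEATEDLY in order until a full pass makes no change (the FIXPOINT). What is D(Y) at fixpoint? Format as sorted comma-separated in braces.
Answer: {2,3,4,5,6}

Derivation:
pass 0 (initial): D(Y)={2,3,4,5,6}
pass 1: U {2,3,4,5,6}->{4}; X {3,4,5}->{5}
pass 2: U {4}->{}; X {5}->{}
pass 3: no change
Fixpoint after 3 passes: D(Y) = {2,3,4,5,6}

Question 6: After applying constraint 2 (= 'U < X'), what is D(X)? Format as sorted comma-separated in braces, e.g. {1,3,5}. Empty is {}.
Answer: {5}

Derivation:
Constraint 1 (X < U) on D(X)={3,4,5} D(U)={2,3,4,5,6}: U {2,3,4,5,6}->{4,5,6}
Constraint 2 (U < X) on D(U)={4,5,6} D(X)={3,4,5}: U {4,5,6}->{4}; X {3,4,5}->{5}
So after constraint 2: D(X) = {5}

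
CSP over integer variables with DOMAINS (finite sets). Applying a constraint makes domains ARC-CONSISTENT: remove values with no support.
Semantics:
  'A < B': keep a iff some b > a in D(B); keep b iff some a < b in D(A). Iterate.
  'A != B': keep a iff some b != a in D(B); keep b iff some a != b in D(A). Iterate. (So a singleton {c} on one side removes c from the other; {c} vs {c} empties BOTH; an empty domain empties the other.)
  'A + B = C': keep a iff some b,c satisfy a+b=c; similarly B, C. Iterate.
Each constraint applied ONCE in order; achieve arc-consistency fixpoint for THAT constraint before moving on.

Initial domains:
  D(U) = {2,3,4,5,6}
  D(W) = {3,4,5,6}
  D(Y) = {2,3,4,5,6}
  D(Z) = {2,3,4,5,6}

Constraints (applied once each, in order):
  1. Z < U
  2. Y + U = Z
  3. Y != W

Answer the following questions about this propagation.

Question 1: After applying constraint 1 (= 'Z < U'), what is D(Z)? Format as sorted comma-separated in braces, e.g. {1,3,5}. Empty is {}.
Answer: {2,3,4,5}

Derivation:
Constraint 1 (Z < U) on D(Z)={2,3,4,5,6} D(U)={2,3,4,5,6}: Z {2,3,4,5,6}->{2,3,4,5}; U {2,3,4,5,6}->{3,4,5,6}
So after constraint 1: D(Z) = {2,3,4,5}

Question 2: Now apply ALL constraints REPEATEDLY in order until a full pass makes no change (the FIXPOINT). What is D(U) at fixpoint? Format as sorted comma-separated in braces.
pass 0 (initial): D(U)={2,3,4,5,6}
pass 1: U {2,3,4,5,6}->{3}; Y {2,3,4,5,6}->{2}; Z {2,3,4,5,6}->{5}
pass 2: U {3}->{}; W {3,4,5,6}->{}; Y {2}->{}; Z {5}->{}
pass 3: no change
Fixpoint after 3 passes: D(U) = {}

Answer: {}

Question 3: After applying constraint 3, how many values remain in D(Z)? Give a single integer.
Constraint 1 (Z < U) on D(Z)={2,3,4,5,6} D(U)={2,3,4,5,6}: Z {2,3,4,5,6}->{2,3,4,5}; U {2,3,4,5,6}->{3,4,5,6}
Constraint 2 (Y + U = Z) on D(Y)={2,3,4,5,6} D(U)={3,4,5,6} D(Z)={2,3,4,5}: Y {2,3,4,5,6}->{2}; U {3,4,5,6}->{3}; Z {2,3,4,5}->{5}
Constraint 3 (Y != W) on D(Y)={2} D(W)={3,4,5,6}: no change
So after constraint 3: D(Z)={5}, size = 1

Answer: 1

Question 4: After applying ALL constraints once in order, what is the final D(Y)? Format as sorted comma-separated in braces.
Constraint 1 (Z < U) on D(Z)={2,3,4,5,6} D(U)={2,3,4,5,6}: Z {2,3,4,5,6}->{2,3,4,5}; U {2,3,4,5,6}->{3,4,5,6}
Constraint 2 (Y + U = Z) on D(Y)={2,3,4,5,6} D(U)={3,4,5,6} D(Z)={2,3,4,5}: Y {2,3,4,5,6}->{2}; U {3,4,5,6}->{3}; Z {2,3,4,5}->{5}
Constraint 3 (Y != W) on D(Y)={2} D(W)={3,4,5,6}: no change
So after all 3 constraints: D(Y) = {2}

Answer: {2}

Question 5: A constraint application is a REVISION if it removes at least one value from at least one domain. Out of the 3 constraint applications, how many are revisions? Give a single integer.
Answer: 2

Derivation:
Constraint 1 (Z < U) on D(Z)={2,3,4,5,6} D(U)={2,3,4,5,6}: Z {2,3,4,5,6}->{2,3,4,5}; U {2,3,4,5,6}->{3,4,5,6} => REVISION
Constraint 2 (Y + U = Z) on D(Y)={2,3,4,5,6} D(U)={3,4,5,6} D(Z)={2,3,4,5}: Y {2,3,4,5,6}->{2}; U {3,4,5,6}->{3}; Z {2,3,4,5}->{5} => REVISION
Constraint 3 (Y != W) on D(Y)={2} D(W)={3,4,5,6}: no change => not a revision
Total revisions = 2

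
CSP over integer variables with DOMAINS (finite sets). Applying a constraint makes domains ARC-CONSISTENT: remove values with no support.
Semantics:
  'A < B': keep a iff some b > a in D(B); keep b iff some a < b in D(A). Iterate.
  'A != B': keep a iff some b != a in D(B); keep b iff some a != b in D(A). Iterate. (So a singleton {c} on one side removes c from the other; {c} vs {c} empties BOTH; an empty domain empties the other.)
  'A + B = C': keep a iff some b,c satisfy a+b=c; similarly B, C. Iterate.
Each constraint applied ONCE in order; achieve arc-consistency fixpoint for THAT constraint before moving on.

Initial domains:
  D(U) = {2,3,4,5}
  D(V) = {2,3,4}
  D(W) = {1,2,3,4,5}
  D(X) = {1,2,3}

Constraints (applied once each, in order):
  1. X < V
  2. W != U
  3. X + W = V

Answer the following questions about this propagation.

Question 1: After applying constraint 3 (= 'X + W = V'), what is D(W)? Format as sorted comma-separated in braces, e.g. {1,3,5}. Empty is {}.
Answer: {1,2,3}

Derivation:
Constraint 1 (X < V) on D(X)={1,2,3} D(V)={2,3,4}: no change
Constraint 2 (W != U) on D(W)={1,2,3,4,5} D(U)={2,3,4,5}: no change
Constraint 3 (X + W = V) on D(X)={1,2,3} D(W)={1,2,3,4,5} D(V)={2,3,4}: W {1,2,3,4,5}->{1,2,3}
So after constraint 3: D(W) = {1,2,3}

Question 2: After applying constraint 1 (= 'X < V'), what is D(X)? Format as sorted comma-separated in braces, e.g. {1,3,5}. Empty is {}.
Constraint 1 (X < V) on D(X)={1,2,3} D(V)={2,3,4}: no change
So after constraint 1: D(X) = {1,2,3}

Answer: {1,2,3}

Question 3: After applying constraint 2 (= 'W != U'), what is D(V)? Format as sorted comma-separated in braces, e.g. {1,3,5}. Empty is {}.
Answer: {2,3,4}

Derivation:
Constraint 1 (X < V) on D(X)={1,2,3} D(V)={2,3,4}: no change
Constraint 2 (W != U) on D(W)={1,2,3,4,5} D(U)={2,3,4,5}: no change
So after constraint 2: D(V) = {2,3,4}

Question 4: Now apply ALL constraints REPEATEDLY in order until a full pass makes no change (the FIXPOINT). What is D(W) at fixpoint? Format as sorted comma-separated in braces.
pass 0 (initial): D(W)={1,2,3,4,5}
pass 1: W {1,2,3,4,5}->{1,2,3}
pass 2: no change
Fixpoint after 2 passes: D(W) = {1,2,3}

Answer: {1,2,3}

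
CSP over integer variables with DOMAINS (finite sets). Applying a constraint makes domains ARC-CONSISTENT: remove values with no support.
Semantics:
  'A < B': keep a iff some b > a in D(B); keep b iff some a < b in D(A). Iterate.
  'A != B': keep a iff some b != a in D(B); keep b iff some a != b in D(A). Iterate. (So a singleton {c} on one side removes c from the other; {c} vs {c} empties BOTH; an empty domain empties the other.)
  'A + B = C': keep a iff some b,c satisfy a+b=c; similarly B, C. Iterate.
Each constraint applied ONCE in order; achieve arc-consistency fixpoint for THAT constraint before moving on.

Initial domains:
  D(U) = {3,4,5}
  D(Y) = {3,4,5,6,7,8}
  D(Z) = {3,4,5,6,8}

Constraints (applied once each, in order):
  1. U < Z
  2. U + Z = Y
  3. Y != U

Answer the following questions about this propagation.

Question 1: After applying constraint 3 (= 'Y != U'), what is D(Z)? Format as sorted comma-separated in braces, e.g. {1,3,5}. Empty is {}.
Constraint 1 (U < Z) on D(U)={3,4,5} D(Z)={3,4,5,6,8}: Z {3,4,5,6,8}->{4,5,6,8}
Constraint 2 (U + Z = Y) on D(U)={3,4,5} D(Z)={4,5,6,8} D(Y)={3,4,5,6,7,8}: U {3,4,5}->{3,4}; Z {4,5,6,8}->{4,5}; Y {3,4,5,6,7,8}->{7,8}
Constraint 3 (Y != U) on D(Y)={7,8} D(U)={3,4}: no change
So after constraint 3: D(Z) = {4,5}

Answer: {4,5}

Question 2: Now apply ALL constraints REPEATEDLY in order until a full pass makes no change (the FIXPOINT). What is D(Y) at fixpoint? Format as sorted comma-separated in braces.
Answer: {7,8}

Derivation:
pass 0 (initial): D(Y)={3,4,5,6,7,8}
pass 1: U {3,4,5}->{3,4}; Y {3,4,5,6,7,8}->{7,8}; Z {3,4,5,6,8}->{4,5}
pass 2: no change
Fixpoint after 2 passes: D(Y) = {7,8}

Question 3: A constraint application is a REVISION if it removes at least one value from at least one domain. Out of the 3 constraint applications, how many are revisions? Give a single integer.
Constraint 1 (U < Z) on D(U)={3,4,5} D(Z)={3,4,5,6,8}: Z {3,4,5,6,8}->{4,5,6,8} => REVISION
Constraint 2 (U + Z = Y) on D(U)={3,4,5} D(Z)={4,5,6,8} D(Y)={3,4,5,6,7,8}: U {3,4,5}->{3,4}; Z {4,5,6,8}->{4,5}; Y {3,4,5,6,7,8}->{7,8} => REVISION
Constraint 3 (Y != U) on D(Y)={7,8} D(U)={3,4}: no change => not a revision
Total revisions = 2

Answer: 2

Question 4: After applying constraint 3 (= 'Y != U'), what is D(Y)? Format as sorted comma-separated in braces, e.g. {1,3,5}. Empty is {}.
Constraint 1 (U < Z) on D(U)={3,4,5} D(Z)={3,4,5,6,8}: Z {3,4,5,6,8}->{4,5,6,8}
Constraint 2 (U + Z = Y) on D(U)={3,4,5} D(Z)={4,5,6,8} D(Y)={3,4,5,6,7,8}: U {3,4,5}->{3,4}; Z {4,5,6,8}->{4,5}; Y {3,4,5,6,7,8}->{7,8}
Constraint 3 (Y != U) on D(Y)={7,8} D(U)={3,4}: no change
So after constraint 3: D(Y) = {7,8}

Answer: {7,8}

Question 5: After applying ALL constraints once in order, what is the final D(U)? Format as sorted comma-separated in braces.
Constraint 1 (U < Z) on D(U)={3,4,5} D(Z)={3,4,5,6,8}: Z {3,4,5,6,8}->{4,5,6,8}
Constraint 2 (U + Z = Y) on D(U)={3,4,5} D(Z)={4,5,6,8} D(Y)={3,4,5,6,7,8}: U {3,4,5}->{3,4}; Z {4,5,6,8}->{4,5}; Y {3,4,5,6,7,8}->{7,8}
Constraint 3 (Y != U) on D(Y)={7,8} D(U)={3,4}: no change
So after all 3 constraints: D(U) = {3,4}

Answer: {3,4}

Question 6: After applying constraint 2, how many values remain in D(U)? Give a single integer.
Answer: 2

Derivation:
Constraint 1 (U < Z) on D(U)={3,4,5} D(Z)={3,4,5,6,8}: Z {3,4,5,6,8}->{4,5,6,8}
Constraint 2 (U + Z = Y) on D(U)={3,4,5} D(Z)={4,5,6,8} D(Y)={3,4,5,6,7,8}: U {3,4,5}->{3,4}; Z {4,5,6,8}->{4,5}; Y {3,4,5,6,7,8}->{7,8}
So after constraint 2: D(U)={3,4}, size = 2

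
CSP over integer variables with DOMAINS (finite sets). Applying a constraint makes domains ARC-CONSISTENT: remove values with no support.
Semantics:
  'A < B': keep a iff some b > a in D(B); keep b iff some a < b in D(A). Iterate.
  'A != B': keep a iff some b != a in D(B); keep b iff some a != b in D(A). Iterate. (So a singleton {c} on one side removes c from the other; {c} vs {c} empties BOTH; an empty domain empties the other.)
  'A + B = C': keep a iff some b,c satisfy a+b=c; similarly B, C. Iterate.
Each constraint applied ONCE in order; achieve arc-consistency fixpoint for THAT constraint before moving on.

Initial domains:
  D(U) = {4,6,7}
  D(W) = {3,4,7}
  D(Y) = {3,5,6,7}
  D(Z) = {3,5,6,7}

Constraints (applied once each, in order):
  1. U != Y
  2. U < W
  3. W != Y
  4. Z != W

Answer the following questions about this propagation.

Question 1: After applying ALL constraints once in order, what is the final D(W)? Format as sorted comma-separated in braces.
Constraint 1 (U != Y) on D(U)={4,6,7} D(Y)={3,5,6,7}: no change
Constraint 2 (U < W) on D(U)={4,6,7} D(W)={3,4,7}: U {4,6,7}->{4,6}; W {3,4,7}->{7}
Constraint 3 (W != Y) on D(W)={7} D(Y)={3,5,6,7}: Y {3,5,6,7}->{3,5,6}
Constraint 4 (Z != W) on D(Z)={3,5,6,7} D(W)={7}: Z {3,5,6,7}->{3,5,6}
So after all 4 constraints: D(W) = {7}

Answer: {7}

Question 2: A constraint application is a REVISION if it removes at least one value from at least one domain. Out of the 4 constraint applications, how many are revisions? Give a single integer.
Constraint 1 (U != Y) on D(U)={4,6,7} D(Y)={3,5,6,7}: no change => not a revision
Constraint 2 (U < W) on D(U)={4,6,7} D(W)={3,4,7}: U {4,6,7}->{4,6}; W {3,4,7}->{7} => REVISION
Constraint 3 (W != Y) on D(W)={7} D(Y)={3,5,6,7}: Y {3,5,6,7}->{3,5,6} => REVISION
Constraint 4 (Z != W) on D(Z)={3,5,6,7} D(W)={7}: Z {3,5,6,7}->{3,5,6} => REVISION
Total revisions = 3

Answer: 3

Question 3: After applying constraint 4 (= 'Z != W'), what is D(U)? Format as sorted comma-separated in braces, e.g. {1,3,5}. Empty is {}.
Constraint 1 (U != Y) on D(U)={4,6,7} D(Y)={3,5,6,7}: no change
Constraint 2 (U < W) on D(U)={4,6,7} D(W)={3,4,7}: U {4,6,7}->{4,6}; W {3,4,7}->{7}
Constraint 3 (W != Y) on D(W)={7} D(Y)={3,5,6,7}: Y {3,5,6,7}->{3,5,6}
Constraint 4 (Z != W) on D(Z)={3,5,6,7} D(W)={7}: Z {3,5,6,7}->{3,5,6}
So after constraint 4: D(U) = {4,6}

Answer: {4,6}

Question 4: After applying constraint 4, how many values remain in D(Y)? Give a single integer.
Answer: 3

Derivation:
Constraint 1 (U != Y) on D(U)={4,6,7} D(Y)={3,5,6,7}: no change
Constraint 2 (U < W) on D(U)={4,6,7} D(W)={3,4,7}: U {4,6,7}->{4,6}; W {3,4,7}->{7}
Constraint 3 (W != Y) on D(W)={7} D(Y)={3,5,6,7}: Y {3,5,6,7}->{3,5,6}
Constraint 4 (Z != W) on D(Z)={3,5,6,7} D(W)={7}: Z {3,5,6,7}->{3,5,6}
So after constraint 4: D(Y)={3,5,6}, size = 3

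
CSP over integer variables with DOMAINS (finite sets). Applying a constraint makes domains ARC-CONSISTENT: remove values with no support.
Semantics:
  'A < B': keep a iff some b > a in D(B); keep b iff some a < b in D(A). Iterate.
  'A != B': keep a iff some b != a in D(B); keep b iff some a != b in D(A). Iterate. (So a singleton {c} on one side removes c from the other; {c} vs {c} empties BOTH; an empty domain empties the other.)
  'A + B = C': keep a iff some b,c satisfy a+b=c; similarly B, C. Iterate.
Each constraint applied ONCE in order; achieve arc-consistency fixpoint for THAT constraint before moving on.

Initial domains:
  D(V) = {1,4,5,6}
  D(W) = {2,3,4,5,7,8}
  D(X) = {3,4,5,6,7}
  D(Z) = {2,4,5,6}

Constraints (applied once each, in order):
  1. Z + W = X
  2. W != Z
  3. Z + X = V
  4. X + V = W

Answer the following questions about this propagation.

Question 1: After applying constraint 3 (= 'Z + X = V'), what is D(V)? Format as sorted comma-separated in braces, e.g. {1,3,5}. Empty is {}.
Answer: {6}

Derivation:
Constraint 1 (Z + W = X) on D(Z)={2,4,5,6} D(W)={2,3,4,5,7,8} D(X)={3,4,5,6,7}: Z {2,4,5,6}->{2,4,5}; W {2,3,4,5,7,8}->{2,3,4,5}; X {3,4,5,6,7}->{4,5,6,7}
Constraint 2 (W != Z) on D(W)={2,3,4,5} D(Z)={2,4,5}: no change
Constraint 3 (Z + X = V) on D(Z)={2,4,5} D(X)={4,5,6,7} D(V)={1,4,5,6}: Z {2,4,5}->{2}; X {4,5,6,7}->{4}; V {1,4,5,6}->{6}
So after constraint 3: D(V) = {6}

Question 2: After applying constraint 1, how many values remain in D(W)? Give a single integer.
Constraint 1 (Z + W = X) on D(Z)={2,4,5,6} D(W)={2,3,4,5,7,8} D(X)={3,4,5,6,7}: Z {2,4,5,6}->{2,4,5}; W {2,3,4,5,7,8}->{2,3,4,5}; X {3,4,5,6,7}->{4,5,6,7}
So after constraint 1: D(W)={2,3,4,5}, size = 4

Answer: 4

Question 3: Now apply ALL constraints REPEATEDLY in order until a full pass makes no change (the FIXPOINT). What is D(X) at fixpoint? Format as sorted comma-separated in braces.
Answer: {}

Derivation:
pass 0 (initial): D(X)={3,4,5,6,7}
pass 1: V {1,4,5,6}->{}; W {2,3,4,5,7,8}->{}; X {3,4,5,6,7}->{}; Z {2,4,5,6}->{2}
pass 2: Z {2}->{}
pass 3: no change
Fixpoint after 3 passes: D(X) = {}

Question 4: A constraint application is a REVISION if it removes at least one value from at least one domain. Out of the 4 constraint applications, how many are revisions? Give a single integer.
Answer: 3

Derivation:
Constraint 1 (Z + W = X) on D(Z)={2,4,5,6} D(W)={2,3,4,5,7,8} D(X)={3,4,5,6,7}: Z {2,4,5,6}->{2,4,5}; W {2,3,4,5,7,8}->{2,3,4,5}; X {3,4,5,6,7}->{4,5,6,7} => REVISION
Constraint 2 (W != Z) on D(W)={2,3,4,5} D(Z)={2,4,5}: no change => not a revision
Constraint 3 (Z + X = V) on D(Z)={2,4,5} D(X)={4,5,6,7} D(V)={1,4,5,6}: Z {2,4,5}->{2}; X {4,5,6,7}->{4}; V {1,4,5,6}->{6} => REVISION
Constraint 4 (X + V = W) on D(X)={4} D(V)={6} D(W)={2,3,4,5}: X {4}->{}; V {6}->{}; W {2,3,4,5}->{} => REVISION
Total revisions = 3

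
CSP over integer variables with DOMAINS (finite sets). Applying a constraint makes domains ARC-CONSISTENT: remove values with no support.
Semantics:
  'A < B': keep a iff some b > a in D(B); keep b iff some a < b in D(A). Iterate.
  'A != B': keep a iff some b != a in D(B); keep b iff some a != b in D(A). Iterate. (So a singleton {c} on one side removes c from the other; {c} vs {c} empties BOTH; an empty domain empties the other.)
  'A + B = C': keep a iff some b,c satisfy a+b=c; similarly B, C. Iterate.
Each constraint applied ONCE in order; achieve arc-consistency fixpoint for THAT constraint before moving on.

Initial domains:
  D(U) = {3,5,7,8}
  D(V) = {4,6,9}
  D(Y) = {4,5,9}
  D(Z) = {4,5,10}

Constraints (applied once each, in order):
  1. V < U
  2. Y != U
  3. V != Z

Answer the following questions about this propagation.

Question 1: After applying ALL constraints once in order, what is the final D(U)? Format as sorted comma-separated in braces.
Constraint 1 (V < U) on D(V)={4,6,9} D(U)={3,5,7,8}: V {4,6,9}->{4,6}; U {3,5,7,8}->{5,7,8}
Constraint 2 (Y != U) on D(Y)={4,5,9} D(U)={5,7,8}: no change
Constraint 3 (V != Z) on D(V)={4,6} D(Z)={4,5,10}: no change
So after all 3 constraints: D(U) = {5,7,8}

Answer: {5,7,8}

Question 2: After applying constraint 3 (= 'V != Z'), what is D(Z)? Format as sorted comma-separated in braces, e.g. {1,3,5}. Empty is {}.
Constraint 1 (V < U) on D(V)={4,6,9} D(U)={3,5,7,8}: V {4,6,9}->{4,6}; U {3,5,7,8}->{5,7,8}
Constraint 2 (Y != U) on D(Y)={4,5,9} D(U)={5,7,8}: no change
Constraint 3 (V != Z) on D(V)={4,6} D(Z)={4,5,10}: no change
So after constraint 3: D(Z) = {4,5,10}

Answer: {4,5,10}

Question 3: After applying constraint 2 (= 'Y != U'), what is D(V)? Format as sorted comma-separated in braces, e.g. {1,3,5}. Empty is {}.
Answer: {4,6}

Derivation:
Constraint 1 (V < U) on D(V)={4,6,9} D(U)={3,5,7,8}: V {4,6,9}->{4,6}; U {3,5,7,8}->{5,7,8}
Constraint 2 (Y != U) on D(Y)={4,5,9} D(U)={5,7,8}: no change
So after constraint 2: D(V) = {4,6}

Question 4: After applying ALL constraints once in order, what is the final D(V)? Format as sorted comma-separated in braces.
Constraint 1 (V < U) on D(V)={4,6,9} D(U)={3,5,7,8}: V {4,6,9}->{4,6}; U {3,5,7,8}->{5,7,8}
Constraint 2 (Y != U) on D(Y)={4,5,9} D(U)={5,7,8}: no change
Constraint 3 (V != Z) on D(V)={4,6} D(Z)={4,5,10}: no change
So after all 3 constraints: D(V) = {4,6}

Answer: {4,6}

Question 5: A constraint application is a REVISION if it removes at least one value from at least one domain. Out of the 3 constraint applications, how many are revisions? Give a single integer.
Constraint 1 (V < U) on D(V)={4,6,9} D(U)={3,5,7,8}: V {4,6,9}->{4,6}; U {3,5,7,8}->{5,7,8} => REVISION
Constraint 2 (Y != U) on D(Y)={4,5,9} D(U)={5,7,8}: no change => not a revision
Constraint 3 (V != Z) on D(V)={4,6} D(Z)={4,5,10}: no change => not a revision
Total revisions = 1

Answer: 1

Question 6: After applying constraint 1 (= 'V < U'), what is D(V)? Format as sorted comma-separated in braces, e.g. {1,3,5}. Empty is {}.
Answer: {4,6}

Derivation:
Constraint 1 (V < U) on D(V)={4,6,9} D(U)={3,5,7,8}: V {4,6,9}->{4,6}; U {3,5,7,8}->{5,7,8}
So after constraint 1: D(V) = {4,6}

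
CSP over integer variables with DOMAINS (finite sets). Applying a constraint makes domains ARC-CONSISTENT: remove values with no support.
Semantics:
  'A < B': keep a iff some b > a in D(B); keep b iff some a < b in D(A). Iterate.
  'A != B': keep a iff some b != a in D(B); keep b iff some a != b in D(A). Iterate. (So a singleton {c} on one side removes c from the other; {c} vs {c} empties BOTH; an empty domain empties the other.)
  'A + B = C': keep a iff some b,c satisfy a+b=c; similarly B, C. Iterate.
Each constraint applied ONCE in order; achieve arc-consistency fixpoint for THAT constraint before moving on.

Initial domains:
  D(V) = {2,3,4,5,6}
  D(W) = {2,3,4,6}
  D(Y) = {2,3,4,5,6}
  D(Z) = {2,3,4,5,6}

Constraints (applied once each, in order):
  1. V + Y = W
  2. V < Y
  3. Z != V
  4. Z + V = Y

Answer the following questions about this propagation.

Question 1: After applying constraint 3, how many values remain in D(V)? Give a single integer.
Constraint 1 (V + Y = W) on D(V)={2,3,4,5,6} D(Y)={2,3,4,5,6} D(W)={2,3,4,6}: V {2,3,4,5,6}->{2,3,4}; Y {2,3,4,5,6}->{2,3,4}; W {2,3,4,6}->{4,6}
Constraint 2 (V < Y) on D(V)={2,3,4} D(Y)={2,3,4}: V {2,3,4}->{2,3}; Y {2,3,4}->{3,4}
Constraint 3 (Z != V) on D(Z)={2,3,4,5,6} D(V)={2,3}: no change
So after constraint 3: D(V)={2,3}, size = 2

Answer: 2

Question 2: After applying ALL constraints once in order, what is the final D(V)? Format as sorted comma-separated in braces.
Answer: {2}

Derivation:
Constraint 1 (V + Y = W) on D(V)={2,3,4,5,6} D(Y)={2,3,4,5,6} D(W)={2,3,4,6}: V {2,3,4,5,6}->{2,3,4}; Y {2,3,4,5,6}->{2,3,4}; W {2,3,4,6}->{4,6}
Constraint 2 (V < Y) on D(V)={2,3,4} D(Y)={2,3,4}: V {2,3,4}->{2,3}; Y {2,3,4}->{3,4}
Constraint 3 (Z != V) on D(Z)={2,3,4,5,6} D(V)={2,3}: no change
Constraint 4 (Z + V = Y) on D(Z)={2,3,4,5,6} D(V)={2,3} D(Y)={3,4}: Z {2,3,4,5,6}->{2}; V {2,3}->{2}; Y {3,4}->{4}
So after all 4 constraints: D(V) = {2}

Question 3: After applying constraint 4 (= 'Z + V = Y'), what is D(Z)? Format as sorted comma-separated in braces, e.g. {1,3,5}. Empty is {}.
Answer: {2}

Derivation:
Constraint 1 (V + Y = W) on D(V)={2,3,4,5,6} D(Y)={2,3,4,5,6} D(W)={2,3,4,6}: V {2,3,4,5,6}->{2,3,4}; Y {2,3,4,5,6}->{2,3,4}; W {2,3,4,6}->{4,6}
Constraint 2 (V < Y) on D(V)={2,3,4} D(Y)={2,3,4}: V {2,3,4}->{2,3}; Y {2,3,4}->{3,4}
Constraint 3 (Z != V) on D(Z)={2,3,4,5,6} D(V)={2,3}: no change
Constraint 4 (Z + V = Y) on D(Z)={2,3,4,5,6} D(V)={2,3} D(Y)={3,4}: Z {2,3,4,5,6}->{2}; V {2,3}->{2}; Y {3,4}->{4}
So after constraint 4: D(Z) = {2}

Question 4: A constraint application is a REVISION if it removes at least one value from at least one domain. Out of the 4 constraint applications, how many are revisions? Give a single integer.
Constraint 1 (V + Y = W) on D(V)={2,3,4,5,6} D(Y)={2,3,4,5,6} D(W)={2,3,4,6}: V {2,3,4,5,6}->{2,3,4}; Y {2,3,4,5,6}->{2,3,4}; W {2,3,4,6}->{4,6} => REVISION
Constraint 2 (V < Y) on D(V)={2,3,4} D(Y)={2,3,4}: V {2,3,4}->{2,3}; Y {2,3,4}->{3,4} => REVISION
Constraint 3 (Z != V) on D(Z)={2,3,4,5,6} D(V)={2,3}: no change => not a revision
Constraint 4 (Z + V = Y) on D(Z)={2,3,4,5,6} D(V)={2,3} D(Y)={3,4}: Z {2,3,4,5,6}->{2}; V {2,3}->{2}; Y {3,4}->{4} => REVISION
Total revisions = 3

Answer: 3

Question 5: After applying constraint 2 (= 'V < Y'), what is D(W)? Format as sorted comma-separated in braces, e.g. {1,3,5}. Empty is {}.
Constraint 1 (V + Y = W) on D(V)={2,3,4,5,6} D(Y)={2,3,4,5,6} D(W)={2,3,4,6}: V {2,3,4,5,6}->{2,3,4}; Y {2,3,4,5,6}->{2,3,4}; W {2,3,4,6}->{4,6}
Constraint 2 (V < Y) on D(V)={2,3,4} D(Y)={2,3,4}: V {2,3,4}->{2,3}; Y {2,3,4}->{3,4}
So after constraint 2: D(W) = {4,6}

Answer: {4,6}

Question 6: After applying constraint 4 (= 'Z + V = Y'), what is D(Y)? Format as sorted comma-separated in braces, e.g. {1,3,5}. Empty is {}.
Answer: {4}

Derivation:
Constraint 1 (V + Y = W) on D(V)={2,3,4,5,6} D(Y)={2,3,4,5,6} D(W)={2,3,4,6}: V {2,3,4,5,6}->{2,3,4}; Y {2,3,4,5,6}->{2,3,4}; W {2,3,4,6}->{4,6}
Constraint 2 (V < Y) on D(V)={2,3,4} D(Y)={2,3,4}: V {2,3,4}->{2,3}; Y {2,3,4}->{3,4}
Constraint 3 (Z != V) on D(Z)={2,3,4,5,6} D(V)={2,3}: no change
Constraint 4 (Z + V = Y) on D(Z)={2,3,4,5,6} D(V)={2,3} D(Y)={3,4}: Z {2,3,4,5,6}->{2}; V {2,3}->{2}; Y {3,4}->{4}
So after constraint 4: D(Y) = {4}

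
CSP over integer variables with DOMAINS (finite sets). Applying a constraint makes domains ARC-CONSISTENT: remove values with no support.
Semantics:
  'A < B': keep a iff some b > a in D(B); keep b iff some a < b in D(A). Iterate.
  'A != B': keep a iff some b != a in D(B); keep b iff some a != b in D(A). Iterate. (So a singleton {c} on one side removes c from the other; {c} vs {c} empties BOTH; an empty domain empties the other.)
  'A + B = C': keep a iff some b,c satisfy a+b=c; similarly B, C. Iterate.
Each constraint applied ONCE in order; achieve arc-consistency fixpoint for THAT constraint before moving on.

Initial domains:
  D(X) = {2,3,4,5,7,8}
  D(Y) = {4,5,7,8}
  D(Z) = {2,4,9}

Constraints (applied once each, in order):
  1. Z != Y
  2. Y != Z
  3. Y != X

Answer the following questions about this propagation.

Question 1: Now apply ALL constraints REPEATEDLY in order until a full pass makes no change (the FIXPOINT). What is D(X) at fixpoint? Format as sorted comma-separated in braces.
Answer: {2,3,4,5,7,8}

Derivation:
pass 0 (initial): D(X)={2,3,4,5,7,8}
pass 1: no change
Fixpoint after 1 passes: D(X) = {2,3,4,5,7,8}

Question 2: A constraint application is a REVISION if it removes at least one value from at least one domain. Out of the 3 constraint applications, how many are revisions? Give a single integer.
Answer: 0

Derivation:
Constraint 1 (Z != Y) on D(Z)={2,4,9} D(Y)={4,5,7,8}: no change => not a revision
Constraint 2 (Y != Z) on D(Y)={4,5,7,8} D(Z)={2,4,9}: no change => not a revision
Constraint 3 (Y != X) on D(Y)={4,5,7,8} D(X)={2,3,4,5,7,8}: no change => not a revision
Total revisions = 0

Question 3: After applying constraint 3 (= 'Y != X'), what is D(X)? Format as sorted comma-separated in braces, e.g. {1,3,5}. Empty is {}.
Constraint 1 (Z != Y) on D(Z)={2,4,9} D(Y)={4,5,7,8}: no change
Constraint 2 (Y != Z) on D(Y)={4,5,7,8} D(Z)={2,4,9}: no change
Constraint 3 (Y != X) on D(Y)={4,5,7,8} D(X)={2,3,4,5,7,8}: no change
So after constraint 3: D(X) = {2,3,4,5,7,8}

Answer: {2,3,4,5,7,8}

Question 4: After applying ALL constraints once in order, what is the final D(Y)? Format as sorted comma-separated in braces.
Constraint 1 (Z != Y) on D(Z)={2,4,9} D(Y)={4,5,7,8}: no change
Constraint 2 (Y != Z) on D(Y)={4,5,7,8} D(Z)={2,4,9}: no change
Constraint 3 (Y != X) on D(Y)={4,5,7,8} D(X)={2,3,4,5,7,8}: no change
So after all 3 constraints: D(Y) = {4,5,7,8}

Answer: {4,5,7,8}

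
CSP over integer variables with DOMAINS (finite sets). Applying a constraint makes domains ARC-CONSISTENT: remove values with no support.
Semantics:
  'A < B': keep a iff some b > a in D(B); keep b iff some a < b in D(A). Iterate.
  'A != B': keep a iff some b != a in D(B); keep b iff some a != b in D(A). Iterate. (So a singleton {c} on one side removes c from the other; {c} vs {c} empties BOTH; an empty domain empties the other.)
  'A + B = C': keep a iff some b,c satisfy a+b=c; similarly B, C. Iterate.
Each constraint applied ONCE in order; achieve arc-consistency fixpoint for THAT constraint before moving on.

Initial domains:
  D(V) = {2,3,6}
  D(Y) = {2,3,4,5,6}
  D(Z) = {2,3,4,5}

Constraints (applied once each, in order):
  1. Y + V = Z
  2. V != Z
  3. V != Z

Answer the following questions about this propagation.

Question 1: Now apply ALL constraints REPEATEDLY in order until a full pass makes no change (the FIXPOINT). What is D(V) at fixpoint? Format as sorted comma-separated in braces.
Answer: {2,3}

Derivation:
pass 0 (initial): D(V)={2,3,6}
pass 1: V {2,3,6}->{2,3}; Y {2,3,4,5,6}->{2,3}; Z {2,3,4,5}->{4,5}
pass 2: no change
Fixpoint after 2 passes: D(V) = {2,3}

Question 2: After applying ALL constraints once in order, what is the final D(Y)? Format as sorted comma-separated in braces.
Constraint 1 (Y + V = Z) on D(Y)={2,3,4,5,6} D(V)={2,3,6} D(Z)={2,3,4,5}: Y {2,3,4,5,6}->{2,3}; V {2,3,6}->{2,3}; Z {2,3,4,5}->{4,5}
Constraint 2 (V != Z) on D(V)={2,3} D(Z)={4,5}: no change
Constraint 3 (V != Z) on D(V)={2,3} D(Z)={4,5}: no change
So after all 3 constraints: D(Y) = {2,3}

Answer: {2,3}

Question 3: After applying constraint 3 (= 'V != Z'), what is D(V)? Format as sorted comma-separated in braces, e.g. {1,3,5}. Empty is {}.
Answer: {2,3}

Derivation:
Constraint 1 (Y + V = Z) on D(Y)={2,3,4,5,6} D(V)={2,3,6} D(Z)={2,3,4,5}: Y {2,3,4,5,6}->{2,3}; V {2,3,6}->{2,3}; Z {2,3,4,5}->{4,5}
Constraint 2 (V != Z) on D(V)={2,3} D(Z)={4,5}: no change
Constraint 3 (V != Z) on D(V)={2,3} D(Z)={4,5}: no change
So after constraint 3: D(V) = {2,3}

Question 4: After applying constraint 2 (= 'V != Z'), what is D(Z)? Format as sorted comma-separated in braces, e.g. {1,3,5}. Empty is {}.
Constraint 1 (Y + V = Z) on D(Y)={2,3,4,5,6} D(V)={2,3,6} D(Z)={2,3,4,5}: Y {2,3,4,5,6}->{2,3}; V {2,3,6}->{2,3}; Z {2,3,4,5}->{4,5}
Constraint 2 (V != Z) on D(V)={2,3} D(Z)={4,5}: no change
So after constraint 2: D(Z) = {4,5}

Answer: {4,5}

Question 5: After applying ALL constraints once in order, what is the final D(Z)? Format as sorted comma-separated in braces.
Constraint 1 (Y + V = Z) on D(Y)={2,3,4,5,6} D(V)={2,3,6} D(Z)={2,3,4,5}: Y {2,3,4,5,6}->{2,3}; V {2,3,6}->{2,3}; Z {2,3,4,5}->{4,5}
Constraint 2 (V != Z) on D(V)={2,3} D(Z)={4,5}: no change
Constraint 3 (V != Z) on D(V)={2,3} D(Z)={4,5}: no change
So after all 3 constraints: D(Z) = {4,5}

Answer: {4,5}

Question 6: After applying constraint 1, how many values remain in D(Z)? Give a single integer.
Constraint 1 (Y + V = Z) on D(Y)={2,3,4,5,6} D(V)={2,3,6} D(Z)={2,3,4,5}: Y {2,3,4,5,6}->{2,3}; V {2,3,6}->{2,3}; Z {2,3,4,5}->{4,5}
So after constraint 1: D(Z)={4,5}, size = 2

Answer: 2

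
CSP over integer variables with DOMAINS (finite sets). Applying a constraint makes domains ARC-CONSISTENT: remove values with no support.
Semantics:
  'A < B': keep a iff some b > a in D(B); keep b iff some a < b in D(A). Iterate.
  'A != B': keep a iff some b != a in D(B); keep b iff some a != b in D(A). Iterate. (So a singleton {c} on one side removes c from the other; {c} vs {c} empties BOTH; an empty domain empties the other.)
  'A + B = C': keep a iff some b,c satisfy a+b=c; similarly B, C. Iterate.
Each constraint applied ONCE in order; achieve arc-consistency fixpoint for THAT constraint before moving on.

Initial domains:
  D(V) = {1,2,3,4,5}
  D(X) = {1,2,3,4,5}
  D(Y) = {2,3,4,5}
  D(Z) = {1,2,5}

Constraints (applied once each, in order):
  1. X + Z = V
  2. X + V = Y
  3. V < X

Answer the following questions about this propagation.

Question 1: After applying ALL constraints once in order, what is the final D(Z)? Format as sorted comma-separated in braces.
Answer: {1,2}

Derivation:
Constraint 1 (X + Z = V) on D(X)={1,2,3,4,5} D(Z)={1,2,5} D(V)={1,2,3,4,5}: X {1,2,3,4,5}->{1,2,3,4}; Z {1,2,5}->{1,2}; V {1,2,3,4,5}->{2,3,4,5}
Constraint 2 (X + V = Y) on D(X)={1,2,3,4} D(V)={2,3,4,5} D(Y)={2,3,4,5}: X {1,2,3,4}->{1,2,3}; V {2,3,4,5}->{2,3,4}; Y {2,3,4,5}->{3,4,5}
Constraint 3 (V < X) on D(V)={2,3,4} D(X)={1,2,3}: V {2,3,4}->{2}; X {1,2,3}->{3}
So after all 3 constraints: D(Z) = {1,2}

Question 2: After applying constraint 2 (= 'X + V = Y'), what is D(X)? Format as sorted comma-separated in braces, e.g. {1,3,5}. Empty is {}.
Answer: {1,2,3}

Derivation:
Constraint 1 (X + Z = V) on D(X)={1,2,3,4,5} D(Z)={1,2,5} D(V)={1,2,3,4,5}: X {1,2,3,4,5}->{1,2,3,4}; Z {1,2,5}->{1,2}; V {1,2,3,4,5}->{2,3,4,5}
Constraint 2 (X + V = Y) on D(X)={1,2,3,4} D(V)={2,3,4,5} D(Y)={2,3,4,5}: X {1,2,3,4}->{1,2,3}; V {2,3,4,5}->{2,3,4}; Y {2,3,4,5}->{3,4,5}
So after constraint 2: D(X) = {1,2,3}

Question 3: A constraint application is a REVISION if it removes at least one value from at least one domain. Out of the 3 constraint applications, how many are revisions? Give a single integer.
Answer: 3

Derivation:
Constraint 1 (X + Z = V) on D(X)={1,2,3,4,5} D(Z)={1,2,5} D(V)={1,2,3,4,5}: X {1,2,3,4,5}->{1,2,3,4}; Z {1,2,5}->{1,2}; V {1,2,3,4,5}->{2,3,4,5} => REVISION
Constraint 2 (X + V = Y) on D(X)={1,2,3,4} D(V)={2,3,4,5} D(Y)={2,3,4,5}: X {1,2,3,4}->{1,2,3}; V {2,3,4,5}->{2,3,4}; Y {2,3,4,5}->{3,4,5} => REVISION
Constraint 3 (V < X) on D(V)={2,3,4} D(X)={1,2,3}: V {2,3,4}->{2}; X {1,2,3}->{3} => REVISION
Total revisions = 3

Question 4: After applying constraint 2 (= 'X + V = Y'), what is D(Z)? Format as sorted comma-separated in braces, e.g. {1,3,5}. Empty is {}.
Constraint 1 (X + Z = V) on D(X)={1,2,3,4,5} D(Z)={1,2,5} D(V)={1,2,3,4,5}: X {1,2,3,4,5}->{1,2,3,4}; Z {1,2,5}->{1,2}; V {1,2,3,4,5}->{2,3,4,5}
Constraint 2 (X + V = Y) on D(X)={1,2,3,4} D(V)={2,3,4,5} D(Y)={2,3,4,5}: X {1,2,3,4}->{1,2,3}; V {2,3,4,5}->{2,3,4}; Y {2,3,4,5}->{3,4,5}
So after constraint 2: D(Z) = {1,2}

Answer: {1,2}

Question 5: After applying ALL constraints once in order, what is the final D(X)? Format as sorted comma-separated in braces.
Constraint 1 (X + Z = V) on D(X)={1,2,3,4,5} D(Z)={1,2,5} D(V)={1,2,3,4,5}: X {1,2,3,4,5}->{1,2,3,4}; Z {1,2,5}->{1,2}; V {1,2,3,4,5}->{2,3,4,5}
Constraint 2 (X + V = Y) on D(X)={1,2,3,4} D(V)={2,3,4,5} D(Y)={2,3,4,5}: X {1,2,3,4}->{1,2,3}; V {2,3,4,5}->{2,3,4}; Y {2,3,4,5}->{3,4,5}
Constraint 3 (V < X) on D(V)={2,3,4} D(X)={1,2,3}: V {2,3,4}->{2}; X {1,2,3}->{3}
So after all 3 constraints: D(X) = {3}

Answer: {3}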